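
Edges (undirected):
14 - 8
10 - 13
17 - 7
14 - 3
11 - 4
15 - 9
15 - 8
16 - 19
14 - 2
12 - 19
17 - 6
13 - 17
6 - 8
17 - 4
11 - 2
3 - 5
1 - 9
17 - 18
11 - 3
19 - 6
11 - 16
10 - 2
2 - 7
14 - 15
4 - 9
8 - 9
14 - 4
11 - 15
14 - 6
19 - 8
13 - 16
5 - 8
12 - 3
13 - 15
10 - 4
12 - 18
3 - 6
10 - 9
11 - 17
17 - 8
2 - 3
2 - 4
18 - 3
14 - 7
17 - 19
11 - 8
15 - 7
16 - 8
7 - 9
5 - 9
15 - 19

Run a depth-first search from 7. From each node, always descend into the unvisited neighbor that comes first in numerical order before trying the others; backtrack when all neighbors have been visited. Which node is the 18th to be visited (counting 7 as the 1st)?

Visit 7
7 → 2
2 → 3
3 → 5
5 → 8
8 → 6
6 → 14
14 → 4
4 → 9
9 → 1
9 → 10
10 → 13
13 → 15
15 → 11
11 → 16
16 → 19
19 → 12
12 → 18
18 → 17

Visit order: 7, 2, 3, 5, 8, 6, 14, 4, 9, 1, 10, 13, 15, 11, 16, 19, 12, 18, 17

18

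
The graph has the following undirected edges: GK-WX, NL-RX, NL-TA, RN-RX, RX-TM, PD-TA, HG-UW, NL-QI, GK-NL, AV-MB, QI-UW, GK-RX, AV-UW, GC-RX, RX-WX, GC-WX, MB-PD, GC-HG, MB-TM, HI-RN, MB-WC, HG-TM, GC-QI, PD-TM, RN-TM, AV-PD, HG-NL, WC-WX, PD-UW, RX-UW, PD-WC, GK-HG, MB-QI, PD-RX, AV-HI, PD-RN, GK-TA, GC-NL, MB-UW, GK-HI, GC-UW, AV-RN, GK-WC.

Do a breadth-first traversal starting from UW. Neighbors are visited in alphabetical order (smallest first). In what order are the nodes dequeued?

Visit UW; enqueue AV, GC, HG, MB, PD, QI, RX → queue [AV, GC, HG, MB, PD, QI, RX]
Visit AV; enqueue HI, RN → queue [GC, HG, MB, PD, QI, RX, HI, RN]
Visit GC; enqueue NL, WX → queue [HG, MB, PD, QI, RX, HI, RN, NL, WX]
Visit HG; enqueue GK, TM → queue [MB, PD, QI, RX, HI, RN, NL, WX, GK, TM]
Visit MB; enqueue WC → queue [PD, QI, RX, HI, RN, NL, WX, GK, TM, WC]
Visit PD; enqueue TA → queue [QI, RX, HI, RN, NL, WX, GK, TM, WC, TA]
Visit QI → queue [RX, HI, RN, NL, WX, GK, TM, WC, TA]
Visit RX → queue [HI, RN, NL, WX, GK, TM, WC, TA]
Visit HI → queue [RN, NL, WX, GK, TM, WC, TA]
Visit RN → queue [NL, WX, GK, TM, WC, TA]
Visit NL → queue [WX, GK, TM, WC, TA]
Visit WX → queue [GK, TM, WC, TA]
Visit GK → queue [TM, WC, TA]
Visit TM → queue [WC, TA]
Visit WC → queue [TA]
Visit TA → queue []

UW, AV, GC, HG, MB, PD, QI, RX, HI, RN, NL, WX, GK, TM, WC, TA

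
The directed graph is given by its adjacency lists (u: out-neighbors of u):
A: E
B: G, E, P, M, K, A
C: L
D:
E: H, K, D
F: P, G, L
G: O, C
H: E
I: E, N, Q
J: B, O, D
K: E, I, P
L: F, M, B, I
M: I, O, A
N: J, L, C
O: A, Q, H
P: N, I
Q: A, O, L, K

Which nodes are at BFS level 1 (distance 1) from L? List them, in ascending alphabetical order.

B, F, I, M

Level 0: L
Level 1: B, F, I, M
Level 2: A, E, G, K, N, O, P, Q
Level 3: C, D, H, J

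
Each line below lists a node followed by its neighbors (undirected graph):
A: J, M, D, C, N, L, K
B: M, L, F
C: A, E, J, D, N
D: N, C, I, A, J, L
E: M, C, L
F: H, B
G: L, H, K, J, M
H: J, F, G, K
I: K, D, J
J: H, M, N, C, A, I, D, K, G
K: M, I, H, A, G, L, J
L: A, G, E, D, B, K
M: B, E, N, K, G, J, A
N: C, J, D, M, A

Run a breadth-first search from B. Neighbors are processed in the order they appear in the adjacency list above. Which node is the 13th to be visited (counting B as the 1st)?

Visit B; enqueue M, L, F → queue [M, L, F]
Visit M; enqueue E, N, K, G, J, A → queue [L, F, E, N, K, G, J, A]
Visit L; enqueue D → queue [F, E, N, K, G, J, A, D]
Visit F; enqueue H → queue [E, N, K, G, J, A, D, H]
Visit E; enqueue C → queue [N, K, G, J, A, D, H, C]
Visit N → queue [K, G, J, A, D, H, C]
Visit K; enqueue I → queue [G, J, A, D, H, C, I]
Visit G → queue [J, A, D, H, C, I]
Visit J → queue [A, D, H, C, I]
Visit A → queue [D, H, C, I]
Visit D → queue [H, C, I]
Visit H → queue [C, I]
Visit C → queue [I]
Visit I → queue []

Visit order: B, M, L, F, E, N, K, G, J, A, D, H, C, I

C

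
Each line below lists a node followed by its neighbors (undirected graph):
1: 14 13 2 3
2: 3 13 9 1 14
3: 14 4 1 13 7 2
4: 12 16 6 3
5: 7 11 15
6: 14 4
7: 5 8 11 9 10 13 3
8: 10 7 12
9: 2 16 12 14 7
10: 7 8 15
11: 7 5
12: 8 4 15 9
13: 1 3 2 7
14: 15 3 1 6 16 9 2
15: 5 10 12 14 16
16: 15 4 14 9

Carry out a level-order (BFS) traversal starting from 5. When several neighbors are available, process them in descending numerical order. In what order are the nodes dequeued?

5 15 11 7 16 14 12 10 13 9 8 3 4 6 2 1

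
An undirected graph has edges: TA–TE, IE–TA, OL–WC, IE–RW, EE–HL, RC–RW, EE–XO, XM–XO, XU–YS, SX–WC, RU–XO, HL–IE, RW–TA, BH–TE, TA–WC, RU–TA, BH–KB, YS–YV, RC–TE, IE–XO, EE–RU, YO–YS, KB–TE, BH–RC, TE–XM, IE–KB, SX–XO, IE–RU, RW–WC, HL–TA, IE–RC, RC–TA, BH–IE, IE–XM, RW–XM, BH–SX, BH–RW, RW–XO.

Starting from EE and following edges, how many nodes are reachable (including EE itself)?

15

BFS from EE visits: EE, XO, RU, HL, XM, SX, RW, IE, TA, TE, WC, BH, RC, KB, OL
Reachable nodes: 15 of 19 total.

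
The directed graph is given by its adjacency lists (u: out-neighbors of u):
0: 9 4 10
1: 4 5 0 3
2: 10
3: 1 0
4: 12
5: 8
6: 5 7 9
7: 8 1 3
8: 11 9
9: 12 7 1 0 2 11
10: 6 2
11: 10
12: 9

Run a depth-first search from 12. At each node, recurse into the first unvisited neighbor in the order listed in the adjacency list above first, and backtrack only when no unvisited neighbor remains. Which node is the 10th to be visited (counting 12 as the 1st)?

1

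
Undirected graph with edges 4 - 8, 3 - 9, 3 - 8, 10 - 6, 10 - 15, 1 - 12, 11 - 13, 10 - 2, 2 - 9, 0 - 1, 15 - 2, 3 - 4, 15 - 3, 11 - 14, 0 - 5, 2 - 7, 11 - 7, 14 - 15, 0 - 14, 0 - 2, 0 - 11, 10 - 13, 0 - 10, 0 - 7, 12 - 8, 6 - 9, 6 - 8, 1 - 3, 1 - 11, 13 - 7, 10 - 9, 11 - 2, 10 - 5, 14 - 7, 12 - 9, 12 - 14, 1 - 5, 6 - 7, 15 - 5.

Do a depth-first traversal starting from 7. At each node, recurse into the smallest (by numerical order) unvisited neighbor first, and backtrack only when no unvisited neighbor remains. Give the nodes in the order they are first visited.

7, 0, 1, 3, 4, 8, 6, 9, 2, 10, 5, 15, 14, 11, 13, 12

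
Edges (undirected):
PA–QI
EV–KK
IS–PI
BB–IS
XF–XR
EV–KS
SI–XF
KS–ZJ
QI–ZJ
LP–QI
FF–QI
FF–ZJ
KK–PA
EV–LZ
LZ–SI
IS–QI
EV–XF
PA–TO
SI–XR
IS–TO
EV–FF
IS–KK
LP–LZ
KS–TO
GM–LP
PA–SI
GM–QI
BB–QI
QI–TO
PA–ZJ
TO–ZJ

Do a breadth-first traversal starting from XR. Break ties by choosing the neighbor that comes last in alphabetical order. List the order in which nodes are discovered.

XR XF SI EV PA LZ KS KK FF ZJ TO QI LP IS GM BB PI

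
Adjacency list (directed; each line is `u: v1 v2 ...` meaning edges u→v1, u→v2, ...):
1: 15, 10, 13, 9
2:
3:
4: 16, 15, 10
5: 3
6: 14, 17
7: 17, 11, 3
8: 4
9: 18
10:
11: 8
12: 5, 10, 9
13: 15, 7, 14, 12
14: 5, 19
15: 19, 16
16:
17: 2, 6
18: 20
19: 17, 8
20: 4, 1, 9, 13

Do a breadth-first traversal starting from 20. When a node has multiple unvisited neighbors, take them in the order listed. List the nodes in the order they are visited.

20 -> 4 -> 1 -> 9 -> 13 -> 16 -> 15 -> 10 -> 18 -> 7 -> 14 -> 12 -> 19 -> 17 -> 11 -> 3 -> 5 -> 8 -> 2 -> 6

Visit 20; enqueue 4, 1, 9, 13 → queue [4, 1, 9, 13]
Visit 4; enqueue 16, 15, 10 → queue [1, 9, 13, 16, 15, 10]
Visit 1 → queue [9, 13, 16, 15, 10]
Visit 9; enqueue 18 → queue [13, 16, 15, 10, 18]
Visit 13; enqueue 7, 14, 12 → queue [16, 15, 10, 18, 7, 14, 12]
Visit 16 → queue [15, 10, 18, 7, 14, 12]
Visit 15; enqueue 19 → queue [10, 18, 7, 14, 12, 19]
Visit 10 → queue [18, 7, 14, 12, 19]
Visit 18 → queue [7, 14, 12, 19]
Visit 7; enqueue 17, 11, 3 → queue [14, 12, 19, 17, 11, 3]
Visit 14; enqueue 5 → queue [12, 19, 17, 11, 3, 5]
Visit 12 → queue [19, 17, 11, 3, 5]
Visit 19; enqueue 8 → queue [17, 11, 3, 5, 8]
Visit 17; enqueue 2, 6 → queue [11, 3, 5, 8, 2, 6]
Visit 11 → queue [3, 5, 8, 2, 6]
Visit 3 → queue [5, 8, 2, 6]
Visit 5 → queue [8, 2, 6]
Visit 8 → queue [2, 6]
Visit 2 → queue [6]
Visit 6 → queue []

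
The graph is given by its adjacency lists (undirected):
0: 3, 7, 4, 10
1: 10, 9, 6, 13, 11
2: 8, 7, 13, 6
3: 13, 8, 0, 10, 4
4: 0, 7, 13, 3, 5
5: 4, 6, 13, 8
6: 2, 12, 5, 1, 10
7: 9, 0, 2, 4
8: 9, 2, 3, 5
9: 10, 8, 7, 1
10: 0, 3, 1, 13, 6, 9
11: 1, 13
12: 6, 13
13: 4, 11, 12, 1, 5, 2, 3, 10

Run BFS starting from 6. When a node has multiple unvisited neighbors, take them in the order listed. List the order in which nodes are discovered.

6, 2, 12, 5, 1, 10, 8, 7, 13, 4, 9, 11, 0, 3

Visit 6; enqueue 2, 12, 5, 1, 10 → queue [2, 12, 5, 1, 10]
Visit 2; enqueue 8, 7, 13 → queue [12, 5, 1, 10, 8, 7, 13]
Visit 12 → queue [5, 1, 10, 8, 7, 13]
Visit 5; enqueue 4 → queue [1, 10, 8, 7, 13, 4]
Visit 1; enqueue 9, 11 → queue [10, 8, 7, 13, 4, 9, 11]
Visit 10; enqueue 0, 3 → queue [8, 7, 13, 4, 9, 11, 0, 3]
Visit 8 → queue [7, 13, 4, 9, 11, 0, 3]
Visit 7 → queue [13, 4, 9, 11, 0, 3]
Visit 13 → queue [4, 9, 11, 0, 3]
Visit 4 → queue [9, 11, 0, 3]
Visit 9 → queue [11, 0, 3]
Visit 11 → queue [0, 3]
Visit 0 → queue [3]
Visit 3 → queue []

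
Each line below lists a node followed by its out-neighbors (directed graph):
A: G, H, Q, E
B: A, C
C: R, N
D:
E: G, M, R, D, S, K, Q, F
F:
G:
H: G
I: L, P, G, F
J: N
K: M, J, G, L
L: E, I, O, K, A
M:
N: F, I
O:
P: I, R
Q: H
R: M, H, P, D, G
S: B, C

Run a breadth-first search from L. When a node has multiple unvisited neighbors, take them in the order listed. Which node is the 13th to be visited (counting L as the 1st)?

F

Visit L; enqueue E, I, O, K, A → queue [E, I, O, K, A]
Visit E; enqueue G, M, R, D, S, Q, F → queue [I, O, K, A, G, M, R, D, S, Q, F]
Visit I; enqueue P → queue [O, K, A, G, M, R, D, S, Q, F, P]
Visit O → queue [K, A, G, M, R, D, S, Q, F, P]
Visit K; enqueue J → queue [A, G, M, R, D, S, Q, F, P, J]
Visit A; enqueue H → queue [G, M, R, D, S, Q, F, P, J, H]
Visit G → queue [M, R, D, S, Q, F, P, J, H]
Visit M → queue [R, D, S, Q, F, P, J, H]
Visit R → queue [D, S, Q, F, P, J, H]
Visit D → queue [S, Q, F, P, J, H]
Visit S; enqueue B, C → queue [Q, F, P, J, H, B, C]
Visit Q → queue [F, P, J, H, B, C]
Visit F → queue [P, J, H, B, C]
Visit P → queue [J, H, B, C]
Visit J; enqueue N → queue [H, B, C, N]
Visit H → queue [B, C, N]
Visit B → queue [C, N]
Visit C → queue [N]
Visit N → queue []

Visit order: L, E, I, O, K, A, G, M, R, D, S, Q, F, P, J, H, B, C, N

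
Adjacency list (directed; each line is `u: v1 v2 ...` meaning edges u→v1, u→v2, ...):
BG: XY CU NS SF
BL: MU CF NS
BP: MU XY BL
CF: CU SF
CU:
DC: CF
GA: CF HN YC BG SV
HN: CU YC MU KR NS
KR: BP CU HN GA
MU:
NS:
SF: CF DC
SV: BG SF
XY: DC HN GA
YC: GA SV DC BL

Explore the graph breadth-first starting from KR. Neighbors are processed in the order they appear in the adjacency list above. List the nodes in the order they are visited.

Visit KR; enqueue BP, CU, HN, GA → queue [BP, CU, HN, GA]
Visit BP; enqueue MU, XY, BL → queue [CU, HN, GA, MU, XY, BL]
Visit CU → queue [HN, GA, MU, XY, BL]
Visit HN; enqueue YC, NS → queue [GA, MU, XY, BL, YC, NS]
Visit GA; enqueue CF, BG, SV → queue [MU, XY, BL, YC, NS, CF, BG, SV]
Visit MU → queue [XY, BL, YC, NS, CF, BG, SV]
Visit XY; enqueue DC → queue [BL, YC, NS, CF, BG, SV, DC]
Visit BL → queue [YC, NS, CF, BG, SV, DC]
Visit YC → queue [NS, CF, BG, SV, DC]
Visit NS → queue [CF, BG, SV, DC]
Visit CF; enqueue SF → queue [BG, SV, DC, SF]
Visit BG → queue [SV, DC, SF]
Visit SV → queue [DC, SF]
Visit DC → queue [SF]
Visit SF → queue []

KR, BP, CU, HN, GA, MU, XY, BL, YC, NS, CF, BG, SV, DC, SF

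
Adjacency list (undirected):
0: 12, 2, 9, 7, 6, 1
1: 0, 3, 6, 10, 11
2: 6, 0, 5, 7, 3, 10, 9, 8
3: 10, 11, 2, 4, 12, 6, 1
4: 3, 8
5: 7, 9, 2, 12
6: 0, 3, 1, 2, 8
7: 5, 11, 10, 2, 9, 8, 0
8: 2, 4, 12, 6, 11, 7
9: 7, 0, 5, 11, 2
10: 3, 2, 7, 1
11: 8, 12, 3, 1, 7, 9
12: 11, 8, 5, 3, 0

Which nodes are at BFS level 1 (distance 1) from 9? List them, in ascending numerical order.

0, 2, 5, 7, 11

Level 0: 9
Level 1: 0, 2, 5, 7, 11
Level 2: 1, 3, 6, 8, 10, 12
Level 3: 4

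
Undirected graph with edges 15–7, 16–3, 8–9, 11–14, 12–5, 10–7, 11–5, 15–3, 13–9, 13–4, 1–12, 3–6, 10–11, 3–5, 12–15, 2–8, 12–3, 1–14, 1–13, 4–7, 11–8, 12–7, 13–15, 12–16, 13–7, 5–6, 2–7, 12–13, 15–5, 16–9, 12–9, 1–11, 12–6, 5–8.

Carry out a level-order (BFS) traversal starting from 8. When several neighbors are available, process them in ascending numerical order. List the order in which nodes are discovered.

8 → 2 → 5 → 9 → 11 → 7 → 3 → 6 → 12 → 15 → 13 → 16 → 1 → 10 → 14 → 4

Visit 8; enqueue 2, 5, 9, 11 → queue [2, 5, 9, 11]
Visit 2; enqueue 7 → queue [5, 9, 11, 7]
Visit 5; enqueue 3, 6, 12, 15 → queue [9, 11, 7, 3, 6, 12, 15]
Visit 9; enqueue 13, 16 → queue [11, 7, 3, 6, 12, 15, 13, 16]
Visit 11; enqueue 1, 10, 14 → queue [7, 3, 6, 12, 15, 13, 16, 1, 10, 14]
Visit 7; enqueue 4 → queue [3, 6, 12, 15, 13, 16, 1, 10, 14, 4]
Visit 3 → queue [6, 12, 15, 13, 16, 1, 10, 14, 4]
Visit 6 → queue [12, 15, 13, 16, 1, 10, 14, 4]
Visit 12 → queue [15, 13, 16, 1, 10, 14, 4]
Visit 15 → queue [13, 16, 1, 10, 14, 4]
Visit 13 → queue [16, 1, 10, 14, 4]
Visit 16 → queue [1, 10, 14, 4]
Visit 1 → queue [10, 14, 4]
Visit 10 → queue [14, 4]
Visit 14 → queue [4]
Visit 4 → queue []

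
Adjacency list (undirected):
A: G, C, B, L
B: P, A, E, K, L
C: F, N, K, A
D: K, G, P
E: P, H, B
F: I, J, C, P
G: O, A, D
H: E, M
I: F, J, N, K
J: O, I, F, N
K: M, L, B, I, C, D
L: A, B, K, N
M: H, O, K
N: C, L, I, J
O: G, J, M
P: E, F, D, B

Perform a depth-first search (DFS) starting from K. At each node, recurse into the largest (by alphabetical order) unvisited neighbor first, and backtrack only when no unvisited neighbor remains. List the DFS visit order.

Visit K
K → M
M → O
O → J
J → N
N → L
L → B
B → P
P → F
F → I
F → C
C → A
A → G
G → D
P → E
E → H

K M O J N L B P F I C A G D E H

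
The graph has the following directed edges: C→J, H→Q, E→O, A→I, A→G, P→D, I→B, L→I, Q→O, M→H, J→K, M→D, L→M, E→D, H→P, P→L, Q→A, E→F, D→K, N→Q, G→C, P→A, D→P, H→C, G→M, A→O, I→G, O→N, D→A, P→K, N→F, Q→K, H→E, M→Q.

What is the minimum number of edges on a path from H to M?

Level 0: H
Level 1: C, E, P, Q
Level 2: A, D, F, J, K, L, O
Level 3: G, I, M, N
Level 4: B
M first appears at level 3.

3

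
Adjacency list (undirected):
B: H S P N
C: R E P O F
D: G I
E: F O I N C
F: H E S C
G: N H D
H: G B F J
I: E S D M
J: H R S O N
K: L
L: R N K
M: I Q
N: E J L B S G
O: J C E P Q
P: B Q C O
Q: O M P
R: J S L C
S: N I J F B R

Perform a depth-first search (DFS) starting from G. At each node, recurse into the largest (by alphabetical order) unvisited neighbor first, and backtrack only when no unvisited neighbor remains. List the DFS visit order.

G -> N -> S -> R -> L -> K -> J -> O -> Q -> P -> C -> F -> H -> B -> E -> I -> M -> D

Visit G
G → N
N → S
S → R
R → L
L → K
R → J
J → O
O → Q
Q → P
P → C
C → F
F → H
H → B
F → E
E → I
I → M
I → D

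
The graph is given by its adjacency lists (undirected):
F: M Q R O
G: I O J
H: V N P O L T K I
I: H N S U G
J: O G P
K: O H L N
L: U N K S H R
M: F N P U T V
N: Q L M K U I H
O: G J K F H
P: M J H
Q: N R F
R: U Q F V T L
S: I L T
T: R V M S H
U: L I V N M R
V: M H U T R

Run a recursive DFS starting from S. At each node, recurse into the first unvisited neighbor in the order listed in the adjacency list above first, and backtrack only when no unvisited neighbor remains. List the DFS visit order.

Visit S
S → I
I → H
H → V
V → M
M → F
F → Q
Q → N
N → L
L → U
U → R
R → T
L → K
K → O
O → G
G → J
J → P

S -> I -> H -> V -> M -> F -> Q -> N -> L -> U -> R -> T -> K -> O -> G -> J -> P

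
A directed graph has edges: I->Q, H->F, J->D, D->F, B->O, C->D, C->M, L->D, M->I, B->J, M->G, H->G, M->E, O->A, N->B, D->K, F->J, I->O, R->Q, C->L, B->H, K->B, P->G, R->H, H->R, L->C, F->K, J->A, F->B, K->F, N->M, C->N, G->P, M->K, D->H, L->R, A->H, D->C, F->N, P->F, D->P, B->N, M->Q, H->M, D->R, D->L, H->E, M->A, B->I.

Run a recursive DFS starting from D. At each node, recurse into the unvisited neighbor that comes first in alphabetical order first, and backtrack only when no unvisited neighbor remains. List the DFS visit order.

Visit D
D → C
C → L
L → R
R → H
H → E
H → F
F → B
B → I
I → O
O → A
I → Q
B → J
B → N
N → M
M → G
G → P
M → K

D, C, L, R, H, E, F, B, I, O, A, Q, J, N, M, G, P, K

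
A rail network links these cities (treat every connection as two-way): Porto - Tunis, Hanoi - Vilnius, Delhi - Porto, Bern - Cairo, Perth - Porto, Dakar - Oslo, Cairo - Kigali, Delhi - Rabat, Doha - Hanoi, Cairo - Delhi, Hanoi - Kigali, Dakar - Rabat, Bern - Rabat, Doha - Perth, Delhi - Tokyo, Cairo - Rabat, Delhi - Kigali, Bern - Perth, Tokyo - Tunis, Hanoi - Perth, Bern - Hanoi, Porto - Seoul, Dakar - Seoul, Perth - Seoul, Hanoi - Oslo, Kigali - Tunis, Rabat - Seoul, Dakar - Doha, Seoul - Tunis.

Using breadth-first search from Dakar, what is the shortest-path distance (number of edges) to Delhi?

Level 0: Dakar
Level 1: Doha, Oslo, Rabat, Seoul
Level 2: Bern, Cairo, Delhi, Hanoi, Perth, Porto, Tunis
Level 3: Kigali, Tokyo, Vilnius
Delhi first appears at level 2.

2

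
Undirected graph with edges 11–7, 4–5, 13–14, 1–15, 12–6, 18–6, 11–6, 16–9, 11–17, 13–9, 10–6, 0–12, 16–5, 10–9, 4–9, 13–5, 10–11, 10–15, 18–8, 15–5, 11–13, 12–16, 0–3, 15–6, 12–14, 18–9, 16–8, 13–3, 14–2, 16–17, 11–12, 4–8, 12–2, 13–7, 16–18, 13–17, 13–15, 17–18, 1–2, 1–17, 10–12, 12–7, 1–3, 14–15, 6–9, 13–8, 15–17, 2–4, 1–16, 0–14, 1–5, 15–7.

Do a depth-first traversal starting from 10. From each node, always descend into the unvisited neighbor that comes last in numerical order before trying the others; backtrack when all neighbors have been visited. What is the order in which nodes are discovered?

10, 15, 17, 18, 16, 12, 14, 13, 11, 7, 6, 9, 4, 8, 5, 1, 3, 0, 2

Visit 10
10 → 15
15 → 17
17 → 18
18 → 16
16 → 12
12 → 14
14 → 13
13 → 11
11 → 7
11 → 6
6 → 9
9 → 4
4 → 8
4 → 5
5 → 1
1 → 3
3 → 0
1 → 2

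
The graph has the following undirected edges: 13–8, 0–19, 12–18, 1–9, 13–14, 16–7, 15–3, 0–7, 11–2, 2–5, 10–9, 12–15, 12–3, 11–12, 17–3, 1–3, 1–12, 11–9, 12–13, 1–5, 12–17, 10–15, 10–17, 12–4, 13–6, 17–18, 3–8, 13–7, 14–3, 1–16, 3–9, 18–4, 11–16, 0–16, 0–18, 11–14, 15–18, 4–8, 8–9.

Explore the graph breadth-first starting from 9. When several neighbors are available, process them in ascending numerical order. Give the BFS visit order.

9, 1, 3, 8, 10, 11, 5, 12, 16, 14, 15, 17, 4, 13, 2, 18, 0, 7, 6, 19

Visit 9; enqueue 1, 3, 8, 10, 11 → queue [1, 3, 8, 10, 11]
Visit 1; enqueue 5, 12, 16 → queue [3, 8, 10, 11, 5, 12, 16]
Visit 3; enqueue 14, 15, 17 → queue [8, 10, 11, 5, 12, 16, 14, 15, 17]
Visit 8; enqueue 4, 13 → queue [10, 11, 5, 12, 16, 14, 15, 17, 4, 13]
Visit 10 → queue [11, 5, 12, 16, 14, 15, 17, 4, 13]
Visit 11; enqueue 2 → queue [5, 12, 16, 14, 15, 17, 4, 13, 2]
Visit 5 → queue [12, 16, 14, 15, 17, 4, 13, 2]
Visit 12; enqueue 18 → queue [16, 14, 15, 17, 4, 13, 2, 18]
Visit 16; enqueue 0, 7 → queue [14, 15, 17, 4, 13, 2, 18, 0, 7]
Visit 14 → queue [15, 17, 4, 13, 2, 18, 0, 7]
Visit 15 → queue [17, 4, 13, 2, 18, 0, 7]
Visit 17 → queue [4, 13, 2, 18, 0, 7]
Visit 4 → queue [13, 2, 18, 0, 7]
Visit 13; enqueue 6 → queue [2, 18, 0, 7, 6]
Visit 2 → queue [18, 0, 7, 6]
Visit 18 → queue [0, 7, 6]
Visit 0; enqueue 19 → queue [7, 6, 19]
Visit 7 → queue [6, 19]
Visit 6 → queue [19]
Visit 19 → queue []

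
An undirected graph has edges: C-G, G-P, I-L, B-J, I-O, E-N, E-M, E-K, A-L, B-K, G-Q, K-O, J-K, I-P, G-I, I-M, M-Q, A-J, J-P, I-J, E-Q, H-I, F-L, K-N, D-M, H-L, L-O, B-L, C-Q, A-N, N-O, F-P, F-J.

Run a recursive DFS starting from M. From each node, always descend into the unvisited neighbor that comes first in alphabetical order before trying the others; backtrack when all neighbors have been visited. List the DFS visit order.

Visit M
M → D
M → E
E → K
K → B
B → J
J → A
A → L
L → F
F → P
P → G
G → C
C → Q
G → I
I → H
I → O
O → N

M, D, E, K, B, J, A, L, F, P, G, C, Q, I, H, O, N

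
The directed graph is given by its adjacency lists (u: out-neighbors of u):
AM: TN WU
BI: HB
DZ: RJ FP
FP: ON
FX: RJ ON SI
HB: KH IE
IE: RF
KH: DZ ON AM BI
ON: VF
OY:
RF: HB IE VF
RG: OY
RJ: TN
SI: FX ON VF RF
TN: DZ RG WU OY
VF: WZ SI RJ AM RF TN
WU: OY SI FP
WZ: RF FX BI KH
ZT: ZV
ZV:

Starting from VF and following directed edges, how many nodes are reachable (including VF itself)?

BFS from VF visits: VF, WZ, SI, RJ, AM, RF, TN, FX, BI, KH, ON, WU, HB, IE, DZ, RG, OY, FP
Reachable nodes: 18 of 20 total.

18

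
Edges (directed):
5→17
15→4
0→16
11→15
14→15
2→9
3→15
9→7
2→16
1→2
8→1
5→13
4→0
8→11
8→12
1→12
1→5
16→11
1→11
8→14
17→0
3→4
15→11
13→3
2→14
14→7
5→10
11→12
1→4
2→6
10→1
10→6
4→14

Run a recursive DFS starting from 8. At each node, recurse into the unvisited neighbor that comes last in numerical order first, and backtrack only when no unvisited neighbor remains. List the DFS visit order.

8, 14, 15, 11, 12, 4, 0, 16, 7, 1, 5, 17, 13, 3, 10, 6, 2, 9

Visit 8
8 → 14
14 → 15
15 → 11
11 → 12
15 → 4
4 → 0
0 → 16
14 → 7
8 → 1
1 → 5
5 → 17
5 → 13
13 → 3
5 → 10
10 → 6
1 → 2
2 → 9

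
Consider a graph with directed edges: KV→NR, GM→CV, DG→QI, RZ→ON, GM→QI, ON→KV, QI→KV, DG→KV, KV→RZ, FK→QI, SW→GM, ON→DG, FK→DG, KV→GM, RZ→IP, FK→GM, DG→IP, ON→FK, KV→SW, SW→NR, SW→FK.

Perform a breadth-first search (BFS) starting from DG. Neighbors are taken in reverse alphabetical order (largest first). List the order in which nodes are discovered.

Visit DG; enqueue QI, KV, IP → queue [QI, KV, IP]
Visit QI → queue [KV, IP]
Visit KV; enqueue SW, RZ, NR, GM → queue [IP, SW, RZ, NR, GM]
Visit IP → queue [SW, RZ, NR, GM]
Visit SW; enqueue FK → queue [RZ, NR, GM, FK]
Visit RZ; enqueue ON → queue [NR, GM, FK, ON]
Visit NR → queue [GM, FK, ON]
Visit GM; enqueue CV → queue [FK, ON, CV]
Visit FK → queue [ON, CV]
Visit ON → queue [CV]
Visit CV → queue []

DG, QI, KV, IP, SW, RZ, NR, GM, FK, ON, CV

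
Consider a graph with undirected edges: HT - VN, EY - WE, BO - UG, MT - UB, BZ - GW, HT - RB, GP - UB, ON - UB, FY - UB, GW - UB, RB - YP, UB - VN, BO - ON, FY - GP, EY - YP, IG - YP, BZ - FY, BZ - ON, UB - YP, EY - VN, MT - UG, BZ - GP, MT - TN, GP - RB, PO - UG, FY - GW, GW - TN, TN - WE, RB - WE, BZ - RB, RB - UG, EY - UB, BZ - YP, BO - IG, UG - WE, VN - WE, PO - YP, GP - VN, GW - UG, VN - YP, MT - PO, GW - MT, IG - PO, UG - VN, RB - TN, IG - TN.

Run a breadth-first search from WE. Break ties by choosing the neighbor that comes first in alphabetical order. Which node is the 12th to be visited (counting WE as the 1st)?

GW

Visit WE; enqueue EY, RB, TN, UG, VN → queue [EY, RB, TN, UG, VN]
Visit EY; enqueue UB, YP → queue [RB, TN, UG, VN, UB, YP]
Visit RB; enqueue BZ, GP, HT → queue [TN, UG, VN, UB, YP, BZ, GP, HT]
Visit TN; enqueue GW, IG, MT → queue [UG, VN, UB, YP, BZ, GP, HT, GW, IG, MT]
Visit UG; enqueue BO, PO → queue [VN, UB, YP, BZ, GP, HT, GW, IG, MT, BO, PO]
Visit VN → queue [UB, YP, BZ, GP, HT, GW, IG, MT, BO, PO]
Visit UB; enqueue FY, ON → queue [YP, BZ, GP, HT, GW, IG, MT, BO, PO, FY, ON]
Visit YP → queue [BZ, GP, HT, GW, IG, MT, BO, PO, FY, ON]
Visit BZ → queue [GP, HT, GW, IG, MT, BO, PO, FY, ON]
Visit GP → queue [HT, GW, IG, MT, BO, PO, FY, ON]
Visit HT → queue [GW, IG, MT, BO, PO, FY, ON]
Visit GW → queue [IG, MT, BO, PO, FY, ON]
Visit IG → queue [MT, BO, PO, FY, ON]
Visit MT → queue [BO, PO, FY, ON]
Visit BO → queue [PO, FY, ON]
Visit PO → queue [FY, ON]
Visit FY → queue [ON]
Visit ON → queue []

Visit order: WE, EY, RB, TN, UG, VN, UB, YP, BZ, GP, HT, GW, IG, MT, BO, PO, FY, ON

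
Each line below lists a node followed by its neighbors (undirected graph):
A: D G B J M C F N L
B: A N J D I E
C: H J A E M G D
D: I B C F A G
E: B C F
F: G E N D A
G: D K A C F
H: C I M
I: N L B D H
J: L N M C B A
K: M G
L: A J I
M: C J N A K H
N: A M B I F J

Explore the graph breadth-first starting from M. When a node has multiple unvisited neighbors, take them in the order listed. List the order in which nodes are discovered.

M, C, J, N, A, K, H, E, G, D, L, B, I, F

Visit M; enqueue C, J, N, A, K, H → queue [C, J, N, A, K, H]
Visit C; enqueue E, G, D → queue [J, N, A, K, H, E, G, D]
Visit J; enqueue L, B → queue [N, A, K, H, E, G, D, L, B]
Visit N; enqueue I, F → queue [A, K, H, E, G, D, L, B, I, F]
Visit A → queue [K, H, E, G, D, L, B, I, F]
Visit K → queue [H, E, G, D, L, B, I, F]
Visit H → queue [E, G, D, L, B, I, F]
Visit E → queue [G, D, L, B, I, F]
Visit G → queue [D, L, B, I, F]
Visit D → queue [L, B, I, F]
Visit L → queue [B, I, F]
Visit B → queue [I, F]
Visit I → queue [F]
Visit F → queue []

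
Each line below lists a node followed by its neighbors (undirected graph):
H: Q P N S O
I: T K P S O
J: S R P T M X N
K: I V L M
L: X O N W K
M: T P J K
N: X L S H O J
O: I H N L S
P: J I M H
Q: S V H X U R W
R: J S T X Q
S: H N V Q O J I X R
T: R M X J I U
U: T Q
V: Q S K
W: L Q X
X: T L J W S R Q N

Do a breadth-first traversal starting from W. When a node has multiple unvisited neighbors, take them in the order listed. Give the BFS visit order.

W L Q X O N K S V H U R T J I M P

Visit W; enqueue L, Q, X → queue [L, Q, X]
Visit L; enqueue O, N, K → queue [Q, X, O, N, K]
Visit Q; enqueue S, V, H, U, R → queue [X, O, N, K, S, V, H, U, R]
Visit X; enqueue T, J → queue [O, N, K, S, V, H, U, R, T, J]
Visit O; enqueue I → queue [N, K, S, V, H, U, R, T, J, I]
Visit N → queue [K, S, V, H, U, R, T, J, I]
Visit K; enqueue M → queue [S, V, H, U, R, T, J, I, M]
Visit S → queue [V, H, U, R, T, J, I, M]
Visit V → queue [H, U, R, T, J, I, M]
Visit H; enqueue P → queue [U, R, T, J, I, M, P]
Visit U → queue [R, T, J, I, M, P]
Visit R → queue [T, J, I, M, P]
Visit T → queue [J, I, M, P]
Visit J → queue [I, M, P]
Visit I → queue [M, P]
Visit M → queue [P]
Visit P → queue []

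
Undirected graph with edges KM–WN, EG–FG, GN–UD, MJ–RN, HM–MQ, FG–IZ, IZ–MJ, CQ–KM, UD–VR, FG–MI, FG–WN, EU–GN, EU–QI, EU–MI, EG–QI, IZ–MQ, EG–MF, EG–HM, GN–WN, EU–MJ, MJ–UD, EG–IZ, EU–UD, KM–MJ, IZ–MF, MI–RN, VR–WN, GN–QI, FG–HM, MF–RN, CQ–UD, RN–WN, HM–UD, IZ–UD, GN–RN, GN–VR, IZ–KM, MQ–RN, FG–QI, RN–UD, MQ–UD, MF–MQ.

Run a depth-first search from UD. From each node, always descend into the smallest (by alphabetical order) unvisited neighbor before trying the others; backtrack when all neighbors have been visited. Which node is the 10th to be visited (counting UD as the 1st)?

Visit UD
UD → CQ
CQ → KM
KM → IZ
IZ → EG
EG → FG
FG → HM
HM → MQ
MQ → MF
MF → RN
RN → GN
GN → EU
EU → MI
EU → MJ
EU → QI
GN → VR
VR → WN

Visit order: UD, CQ, KM, IZ, EG, FG, HM, MQ, MF, RN, GN, EU, MI, MJ, QI, VR, WN

RN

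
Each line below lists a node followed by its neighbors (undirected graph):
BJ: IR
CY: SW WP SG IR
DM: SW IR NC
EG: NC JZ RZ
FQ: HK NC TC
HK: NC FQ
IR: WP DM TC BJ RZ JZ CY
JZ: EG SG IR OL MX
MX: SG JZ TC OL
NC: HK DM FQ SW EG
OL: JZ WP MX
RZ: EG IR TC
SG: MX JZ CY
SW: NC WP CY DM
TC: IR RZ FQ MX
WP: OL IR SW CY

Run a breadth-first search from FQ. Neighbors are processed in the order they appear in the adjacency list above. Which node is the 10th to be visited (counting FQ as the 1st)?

MX

Visit FQ; enqueue HK, NC, TC → queue [HK, NC, TC]
Visit HK → queue [NC, TC]
Visit NC; enqueue DM, SW, EG → queue [TC, DM, SW, EG]
Visit TC; enqueue IR, RZ, MX → queue [DM, SW, EG, IR, RZ, MX]
Visit DM → queue [SW, EG, IR, RZ, MX]
Visit SW; enqueue WP, CY → queue [EG, IR, RZ, MX, WP, CY]
Visit EG; enqueue JZ → queue [IR, RZ, MX, WP, CY, JZ]
Visit IR; enqueue BJ → queue [RZ, MX, WP, CY, JZ, BJ]
Visit RZ → queue [MX, WP, CY, JZ, BJ]
Visit MX; enqueue SG, OL → queue [WP, CY, JZ, BJ, SG, OL]
Visit WP → queue [CY, JZ, BJ, SG, OL]
Visit CY → queue [JZ, BJ, SG, OL]
Visit JZ → queue [BJ, SG, OL]
Visit BJ → queue [SG, OL]
Visit SG → queue [OL]
Visit OL → queue []

Visit order: FQ, HK, NC, TC, DM, SW, EG, IR, RZ, MX, WP, CY, JZ, BJ, SG, OL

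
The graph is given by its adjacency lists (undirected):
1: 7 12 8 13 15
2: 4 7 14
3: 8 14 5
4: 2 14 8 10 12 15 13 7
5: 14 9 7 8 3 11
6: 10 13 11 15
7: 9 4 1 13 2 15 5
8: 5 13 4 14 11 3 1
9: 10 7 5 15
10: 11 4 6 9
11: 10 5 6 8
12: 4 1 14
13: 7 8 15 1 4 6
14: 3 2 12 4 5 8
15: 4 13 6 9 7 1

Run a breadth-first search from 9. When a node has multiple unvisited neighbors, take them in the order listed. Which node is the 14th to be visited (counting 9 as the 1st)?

3

Visit 9; enqueue 10, 7, 5, 15 → queue [10, 7, 5, 15]
Visit 10; enqueue 11, 4, 6 → queue [7, 5, 15, 11, 4, 6]
Visit 7; enqueue 1, 13, 2 → queue [5, 15, 11, 4, 6, 1, 13, 2]
Visit 5; enqueue 14, 8, 3 → queue [15, 11, 4, 6, 1, 13, 2, 14, 8, 3]
Visit 15 → queue [11, 4, 6, 1, 13, 2, 14, 8, 3]
Visit 11 → queue [4, 6, 1, 13, 2, 14, 8, 3]
Visit 4; enqueue 12 → queue [6, 1, 13, 2, 14, 8, 3, 12]
Visit 6 → queue [1, 13, 2, 14, 8, 3, 12]
Visit 1 → queue [13, 2, 14, 8, 3, 12]
Visit 13 → queue [2, 14, 8, 3, 12]
Visit 2 → queue [14, 8, 3, 12]
Visit 14 → queue [8, 3, 12]
Visit 8 → queue [3, 12]
Visit 3 → queue [12]
Visit 12 → queue []

Visit order: 9, 10, 7, 5, 15, 11, 4, 6, 1, 13, 2, 14, 8, 3, 12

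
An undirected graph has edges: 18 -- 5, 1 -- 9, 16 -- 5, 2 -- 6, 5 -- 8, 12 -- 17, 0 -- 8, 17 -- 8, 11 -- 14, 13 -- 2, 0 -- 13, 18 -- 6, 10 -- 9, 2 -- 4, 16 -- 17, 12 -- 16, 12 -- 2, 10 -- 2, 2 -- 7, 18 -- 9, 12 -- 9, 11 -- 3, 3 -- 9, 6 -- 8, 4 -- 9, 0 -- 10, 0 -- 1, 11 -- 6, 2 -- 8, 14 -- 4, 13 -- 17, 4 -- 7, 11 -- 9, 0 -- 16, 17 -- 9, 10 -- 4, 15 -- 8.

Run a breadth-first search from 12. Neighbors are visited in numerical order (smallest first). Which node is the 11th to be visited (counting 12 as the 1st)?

Visit 12; enqueue 2, 9, 16, 17 → queue [2, 9, 16, 17]
Visit 2; enqueue 4, 6, 7, 8, 10, 13 → queue [9, 16, 17, 4, 6, 7, 8, 10, 13]
Visit 9; enqueue 1, 3, 11, 18 → queue [16, 17, 4, 6, 7, 8, 10, 13, 1, 3, 11, 18]
Visit 16; enqueue 0, 5 → queue [17, 4, 6, 7, 8, 10, 13, 1, 3, 11, 18, 0, 5]
Visit 17 → queue [4, 6, 7, 8, 10, 13, 1, 3, 11, 18, 0, 5]
Visit 4; enqueue 14 → queue [6, 7, 8, 10, 13, 1, 3, 11, 18, 0, 5, 14]
Visit 6 → queue [7, 8, 10, 13, 1, 3, 11, 18, 0, 5, 14]
Visit 7 → queue [8, 10, 13, 1, 3, 11, 18, 0, 5, 14]
Visit 8; enqueue 15 → queue [10, 13, 1, 3, 11, 18, 0, 5, 14, 15]
Visit 10 → queue [13, 1, 3, 11, 18, 0, 5, 14, 15]
Visit 13 → queue [1, 3, 11, 18, 0, 5, 14, 15]
Visit 1 → queue [3, 11, 18, 0, 5, 14, 15]
Visit 3 → queue [11, 18, 0, 5, 14, 15]
Visit 11 → queue [18, 0, 5, 14, 15]
Visit 18 → queue [0, 5, 14, 15]
Visit 0 → queue [5, 14, 15]
Visit 5 → queue [14, 15]
Visit 14 → queue [15]
Visit 15 → queue []

Visit order: 12, 2, 9, 16, 17, 4, 6, 7, 8, 10, 13, 1, 3, 11, 18, 0, 5, 14, 15

13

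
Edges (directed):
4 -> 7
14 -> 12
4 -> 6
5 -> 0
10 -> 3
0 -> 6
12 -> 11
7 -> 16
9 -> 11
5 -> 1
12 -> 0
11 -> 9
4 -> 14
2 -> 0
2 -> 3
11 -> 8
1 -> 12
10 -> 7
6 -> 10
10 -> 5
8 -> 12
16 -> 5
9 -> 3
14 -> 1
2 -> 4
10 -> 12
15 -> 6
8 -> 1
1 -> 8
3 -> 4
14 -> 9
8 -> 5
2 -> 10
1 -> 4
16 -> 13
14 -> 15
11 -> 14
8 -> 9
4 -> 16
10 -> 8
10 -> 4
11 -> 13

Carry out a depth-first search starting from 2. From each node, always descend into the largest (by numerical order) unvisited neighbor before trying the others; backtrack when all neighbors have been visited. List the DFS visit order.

Visit 2
2 → 10
10 → 12
12 → 11
11 → 14
14 → 15
15 → 6
14 → 9
9 → 3
3 → 4
4 → 16
16 → 13
16 → 5
5 → 1
1 → 8
5 → 0
4 → 7

2, 10, 12, 11, 14, 15, 6, 9, 3, 4, 16, 13, 5, 1, 8, 0, 7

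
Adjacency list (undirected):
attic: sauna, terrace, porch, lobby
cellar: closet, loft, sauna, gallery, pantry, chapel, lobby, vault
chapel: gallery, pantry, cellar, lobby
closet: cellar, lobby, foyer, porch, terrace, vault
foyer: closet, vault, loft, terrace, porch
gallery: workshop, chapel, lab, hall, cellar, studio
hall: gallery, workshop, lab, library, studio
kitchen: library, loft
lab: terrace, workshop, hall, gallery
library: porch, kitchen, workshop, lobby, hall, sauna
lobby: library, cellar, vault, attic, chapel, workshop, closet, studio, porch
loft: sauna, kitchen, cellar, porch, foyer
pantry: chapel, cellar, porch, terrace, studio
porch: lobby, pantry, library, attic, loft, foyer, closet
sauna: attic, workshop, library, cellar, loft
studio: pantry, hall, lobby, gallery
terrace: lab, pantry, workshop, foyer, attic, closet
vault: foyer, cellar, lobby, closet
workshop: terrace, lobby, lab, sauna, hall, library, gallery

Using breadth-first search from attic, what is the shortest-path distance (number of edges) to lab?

2

Level 0: attic
Level 1: lobby, porch, sauna, terrace
Level 2: cellar, chapel, closet, foyer, lab, library, loft, pantry, studio, vault, workshop
Level 3: gallery, hall, kitchen
lab first appears at level 2.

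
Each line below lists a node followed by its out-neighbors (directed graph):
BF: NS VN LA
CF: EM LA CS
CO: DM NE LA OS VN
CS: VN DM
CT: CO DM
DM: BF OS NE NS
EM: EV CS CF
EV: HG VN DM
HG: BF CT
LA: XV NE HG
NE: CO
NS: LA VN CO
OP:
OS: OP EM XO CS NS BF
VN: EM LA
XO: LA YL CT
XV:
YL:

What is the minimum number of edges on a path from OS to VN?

2

Level 0: OS
Level 1: BF, CS, EM, NS, OP, XO
Level 2: CF, CO, CT, DM, EV, LA, VN, YL
Level 3: HG, NE, XV
VN first appears at level 2.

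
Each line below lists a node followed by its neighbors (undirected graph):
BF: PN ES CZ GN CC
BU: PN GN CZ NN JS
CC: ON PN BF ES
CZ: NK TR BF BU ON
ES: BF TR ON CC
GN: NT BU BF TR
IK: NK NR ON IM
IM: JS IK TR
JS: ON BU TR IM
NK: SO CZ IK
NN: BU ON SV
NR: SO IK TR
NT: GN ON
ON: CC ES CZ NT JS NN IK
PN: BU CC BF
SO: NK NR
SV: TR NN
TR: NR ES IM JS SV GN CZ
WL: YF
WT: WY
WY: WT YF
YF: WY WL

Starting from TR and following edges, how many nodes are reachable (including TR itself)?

18

BFS from TR visits: TR, CZ, ES, GN, IM, JS, NR, SV, BF, BU, NK, ON, CC, NT, IK, SO, NN, PN
Reachable nodes: 18 of 22 total.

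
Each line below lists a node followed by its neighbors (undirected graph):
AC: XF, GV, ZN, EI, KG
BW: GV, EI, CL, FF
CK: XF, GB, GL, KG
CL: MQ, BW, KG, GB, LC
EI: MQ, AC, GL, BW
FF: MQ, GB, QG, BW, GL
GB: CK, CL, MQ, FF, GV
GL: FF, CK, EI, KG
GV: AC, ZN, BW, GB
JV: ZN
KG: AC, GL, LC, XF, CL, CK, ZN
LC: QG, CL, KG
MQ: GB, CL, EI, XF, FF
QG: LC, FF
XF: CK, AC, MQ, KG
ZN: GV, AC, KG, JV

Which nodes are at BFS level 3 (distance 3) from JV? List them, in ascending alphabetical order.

Level 0: JV
Level 1: ZN
Level 2: AC, GV, KG
Level 3: BW, CK, CL, EI, GB, GL, LC, XF
Level 4: FF, MQ, QG

BW, CK, CL, EI, GB, GL, LC, XF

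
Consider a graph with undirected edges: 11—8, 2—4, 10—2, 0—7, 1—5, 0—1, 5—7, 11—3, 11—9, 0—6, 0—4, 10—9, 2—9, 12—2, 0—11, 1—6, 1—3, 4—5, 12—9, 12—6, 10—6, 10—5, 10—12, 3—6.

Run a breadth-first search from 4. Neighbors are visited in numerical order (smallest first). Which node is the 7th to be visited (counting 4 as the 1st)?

7

Visit 4; enqueue 0, 2, 5 → queue [0, 2, 5]
Visit 0; enqueue 1, 6, 7, 11 → queue [2, 5, 1, 6, 7, 11]
Visit 2; enqueue 9, 10, 12 → queue [5, 1, 6, 7, 11, 9, 10, 12]
Visit 5 → queue [1, 6, 7, 11, 9, 10, 12]
Visit 1; enqueue 3 → queue [6, 7, 11, 9, 10, 12, 3]
Visit 6 → queue [7, 11, 9, 10, 12, 3]
Visit 7 → queue [11, 9, 10, 12, 3]
Visit 11; enqueue 8 → queue [9, 10, 12, 3, 8]
Visit 9 → queue [10, 12, 3, 8]
Visit 10 → queue [12, 3, 8]
Visit 12 → queue [3, 8]
Visit 3 → queue [8]
Visit 8 → queue []

Visit order: 4, 0, 2, 5, 1, 6, 7, 11, 9, 10, 12, 3, 8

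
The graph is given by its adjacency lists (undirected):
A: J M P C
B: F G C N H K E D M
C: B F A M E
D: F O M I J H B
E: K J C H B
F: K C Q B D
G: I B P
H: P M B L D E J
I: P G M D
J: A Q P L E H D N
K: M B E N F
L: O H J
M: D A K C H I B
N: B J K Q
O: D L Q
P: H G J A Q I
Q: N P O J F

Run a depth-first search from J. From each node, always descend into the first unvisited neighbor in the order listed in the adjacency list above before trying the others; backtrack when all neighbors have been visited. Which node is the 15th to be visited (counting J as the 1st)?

N

Visit J
J → A
A → M
M → D
D → F
F → K
K → B
B → G
G → I
I → P
P → H
H → L
L → O
O → Q
Q → N
H → E
E → C

Visit order: J, A, M, D, F, K, B, G, I, P, H, L, O, Q, N, E, C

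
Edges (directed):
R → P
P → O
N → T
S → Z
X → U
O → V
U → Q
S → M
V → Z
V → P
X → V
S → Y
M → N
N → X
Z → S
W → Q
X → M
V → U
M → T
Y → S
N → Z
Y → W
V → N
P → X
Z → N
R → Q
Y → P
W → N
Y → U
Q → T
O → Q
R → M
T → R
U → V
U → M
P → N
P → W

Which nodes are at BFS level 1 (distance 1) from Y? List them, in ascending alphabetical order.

Level 0: Y
Level 1: P, S, U, W
Level 2: M, N, O, Q, V, X, Z
Level 3: T
Level 4: R

P, S, U, W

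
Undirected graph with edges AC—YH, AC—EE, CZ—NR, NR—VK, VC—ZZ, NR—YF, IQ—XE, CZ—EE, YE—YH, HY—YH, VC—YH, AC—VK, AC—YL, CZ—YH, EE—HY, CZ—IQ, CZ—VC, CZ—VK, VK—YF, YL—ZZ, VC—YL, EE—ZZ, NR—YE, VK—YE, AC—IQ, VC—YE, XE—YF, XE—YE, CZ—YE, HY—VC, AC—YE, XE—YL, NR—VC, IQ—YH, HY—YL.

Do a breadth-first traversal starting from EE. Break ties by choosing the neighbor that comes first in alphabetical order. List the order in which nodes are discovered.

Visit EE; enqueue AC, CZ, HY, ZZ → queue [AC, CZ, HY, ZZ]
Visit AC; enqueue IQ, VK, YE, YH, YL → queue [CZ, HY, ZZ, IQ, VK, YE, YH, YL]
Visit CZ; enqueue NR, VC → queue [HY, ZZ, IQ, VK, YE, YH, YL, NR, VC]
Visit HY → queue [ZZ, IQ, VK, YE, YH, YL, NR, VC]
Visit ZZ → queue [IQ, VK, YE, YH, YL, NR, VC]
Visit IQ; enqueue XE → queue [VK, YE, YH, YL, NR, VC, XE]
Visit VK; enqueue YF → queue [YE, YH, YL, NR, VC, XE, YF]
Visit YE → queue [YH, YL, NR, VC, XE, YF]
Visit YH → queue [YL, NR, VC, XE, YF]
Visit YL → queue [NR, VC, XE, YF]
Visit NR → queue [VC, XE, YF]
Visit VC → queue [XE, YF]
Visit XE → queue [YF]
Visit YF → queue []

EE -> AC -> CZ -> HY -> ZZ -> IQ -> VK -> YE -> YH -> YL -> NR -> VC -> XE -> YF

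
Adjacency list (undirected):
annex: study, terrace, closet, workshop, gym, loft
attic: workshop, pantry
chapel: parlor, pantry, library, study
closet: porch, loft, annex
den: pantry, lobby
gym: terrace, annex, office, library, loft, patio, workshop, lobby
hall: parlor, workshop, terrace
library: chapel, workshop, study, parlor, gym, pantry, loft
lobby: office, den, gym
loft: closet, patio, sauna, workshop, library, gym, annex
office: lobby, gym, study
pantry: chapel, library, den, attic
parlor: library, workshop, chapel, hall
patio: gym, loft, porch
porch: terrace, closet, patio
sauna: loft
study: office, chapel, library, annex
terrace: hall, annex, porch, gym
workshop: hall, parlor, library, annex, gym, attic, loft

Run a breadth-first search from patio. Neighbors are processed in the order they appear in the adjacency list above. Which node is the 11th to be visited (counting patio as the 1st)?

Visit patio; enqueue gym, loft, porch → queue [gym, loft, porch]
Visit gym; enqueue terrace, annex, office, library, workshop, lobby → queue [loft, porch, terrace, annex, office, library, workshop, lobby]
Visit loft; enqueue closet, sauna → queue [porch, terrace, annex, office, library, workshop, lobby, closet, sauna]
Visit porch → queue [terrace, annex, office, library, workshop, lobby, closet, sauna]
Visit terrace; enqueue hall → queue [annex, office, library, workshop, lobby, closet, sauna, hall]
Visit annex; enqueue study → queue [office, library, workshop, lobby, closet, sauna, hall, study]
Visit office → queue [library, workshop, lobby, closet, sauna, hall, study]
Visit library; enqueue chapel, parlor, pantry → queue [workshop, lobby, closet, sauna, hall, study, chapel, parlor, pantry]
Visit workshop; enqueue attic → queue [lobby, closet, sauna, hall, study, chapel, parlor, pantry, attic]
Visit lobby; enqueue den → queue [closet, sauna, hall, study, chapel, parlor, pantry, attic, den]
Visit closet → queue [sauna, hall, study, chapel, parlor, pantry, attic, den]
Visit sauna → queue [hall, study, chapel, parlor, pantry, attic, den]
Visit hall → queue [study, chapel, parlor, pantry, attic, den]
Visit study → queue [chapel, parlor, pantry, attic, den]
Visit chapel → queue [parlor, pantry, attic, den]
Visit parlor → queue [pantry, attic, den]
Visit pantry → queue [attic, den]
Visit attic → queue [den]
Visit den → queue []

Visit order: patio, gym, loft, porch, terrace, annex, office, library, workshop, lobby, closet, sauna, hall, study, chapel, parlor, pantry, attic, den

closet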